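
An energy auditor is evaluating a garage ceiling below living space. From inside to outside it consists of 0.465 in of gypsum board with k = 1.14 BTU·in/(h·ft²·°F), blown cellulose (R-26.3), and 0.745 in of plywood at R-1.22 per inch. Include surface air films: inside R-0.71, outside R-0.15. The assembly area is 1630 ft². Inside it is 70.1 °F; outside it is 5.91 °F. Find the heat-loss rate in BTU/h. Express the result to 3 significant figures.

0.465/1.14 = 0.4079
0.745 × 1.22 = 0.9089
R_total = 0.71 + 0.4079 + 26.3 + 0.9089 + 0.15 = 28.48 ft²·°F·h/BTU
Q = A·ΔT/R = 1630 × (70.1 − 5.91) / 28.48 = 3674 BTU/h

3670 BTU/h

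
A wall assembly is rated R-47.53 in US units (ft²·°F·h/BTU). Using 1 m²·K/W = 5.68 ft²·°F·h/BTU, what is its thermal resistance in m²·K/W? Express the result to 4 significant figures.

8.368 m²·K/W

R_SI = 47.53/5.68 = 8.368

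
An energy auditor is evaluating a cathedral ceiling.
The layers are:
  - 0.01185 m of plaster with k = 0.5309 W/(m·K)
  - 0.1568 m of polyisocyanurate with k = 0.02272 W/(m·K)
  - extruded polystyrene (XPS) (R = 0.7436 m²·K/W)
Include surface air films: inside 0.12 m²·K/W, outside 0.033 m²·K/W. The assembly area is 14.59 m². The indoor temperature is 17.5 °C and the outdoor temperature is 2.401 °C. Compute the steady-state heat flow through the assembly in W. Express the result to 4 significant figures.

28.17 W

0.01185/0.5309 = 0.022321
0.1568/0.02272 = 6.9014
R_total = 0.12 + 0.022321 + 6.9014 + 0.7436 + 0.033 = 7.8203 m²·K/W
Q = A·ΔT/R = 14.59 × (17.5 − 2.401) / 7.8203 = 28.169 W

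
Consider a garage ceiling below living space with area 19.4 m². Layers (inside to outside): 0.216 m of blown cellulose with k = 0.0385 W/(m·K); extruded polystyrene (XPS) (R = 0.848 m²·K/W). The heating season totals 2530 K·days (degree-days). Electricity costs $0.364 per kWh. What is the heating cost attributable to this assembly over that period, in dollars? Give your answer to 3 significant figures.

66.4 dollars

0.216/0.0385 = 5.61
R_total = 5.61 + 0.848 = 6.458 m²·K/W
E = A × HDD × 24 / R / 1000 = 19.4 × 2530 × 24 / 6.458 / 1000 = 182.4 kWh
Cost = 182.4 × 0.364 = $66.39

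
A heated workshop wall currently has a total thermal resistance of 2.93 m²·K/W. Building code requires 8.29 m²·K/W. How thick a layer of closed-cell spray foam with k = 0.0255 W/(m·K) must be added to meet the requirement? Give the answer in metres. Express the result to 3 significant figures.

0.137 m

ΔR = 8.29 − 2.93 = 5.36 m²·K/W
L = ΔR × k = 5.36 × 0.0255 = 0.1367 m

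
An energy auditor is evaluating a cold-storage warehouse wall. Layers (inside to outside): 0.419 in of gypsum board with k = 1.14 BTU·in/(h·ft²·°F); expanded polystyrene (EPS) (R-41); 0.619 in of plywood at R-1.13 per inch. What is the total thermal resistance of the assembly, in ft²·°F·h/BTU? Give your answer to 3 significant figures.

42.1 ft²·°F·h/BTU

0.419/1.14 = 0.3675
0.619 × 1.13 = 0.6995
R_total = 0.3675 + 41 + 0.6995 = 42.07 ft²·°F·h/BTU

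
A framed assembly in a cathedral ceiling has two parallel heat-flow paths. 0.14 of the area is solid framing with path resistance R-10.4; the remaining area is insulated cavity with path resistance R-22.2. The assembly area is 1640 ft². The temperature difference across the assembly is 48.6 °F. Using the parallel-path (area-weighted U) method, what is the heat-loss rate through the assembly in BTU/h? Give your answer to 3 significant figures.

U_eff = 0.86/22.2 + 0.14/10.4 = 0.03874 + 0.01346 = 0.0522
R_eff = 1/U_eff = 19.16 ft²·°F·h/BTU
Q = 1640 × 48.6 / 19.16 = 4161 BTU/h

4160 BTU/h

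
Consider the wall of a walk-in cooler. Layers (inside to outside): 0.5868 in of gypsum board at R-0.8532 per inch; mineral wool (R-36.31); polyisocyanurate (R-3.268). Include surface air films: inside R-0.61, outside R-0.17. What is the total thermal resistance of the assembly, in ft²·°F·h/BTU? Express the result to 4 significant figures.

40.86 ft²·°F·h/BTU

0.5868 × 0.8532 = 0.50066
R_total = 0.61 + 0.50066 + 36.31 + 3.268 + 0.17 = 40.859 ft²·°F·h/BTU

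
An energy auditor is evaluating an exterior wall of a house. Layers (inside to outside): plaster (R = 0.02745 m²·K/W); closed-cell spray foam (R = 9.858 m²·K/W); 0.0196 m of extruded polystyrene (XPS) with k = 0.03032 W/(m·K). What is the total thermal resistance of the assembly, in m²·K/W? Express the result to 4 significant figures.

10.53 m²·K/W

0.0196/0.03032 = 0.64644
R_total = 0.02745 + 9.858 + 0.64644 = 10.532 m²·K/W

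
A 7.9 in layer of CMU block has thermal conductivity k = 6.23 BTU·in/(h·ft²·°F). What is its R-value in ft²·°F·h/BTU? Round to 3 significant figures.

R = L/k = 7.9/6.23 = 1.268 ft²·°F·h/BTU

1.27 ft²·°F·h/BTU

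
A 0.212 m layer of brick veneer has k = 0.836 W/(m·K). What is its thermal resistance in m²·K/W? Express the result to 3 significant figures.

0.254 m²·K/W

R = L/k = 0.212/0.836 = 0.2536 m²·K/W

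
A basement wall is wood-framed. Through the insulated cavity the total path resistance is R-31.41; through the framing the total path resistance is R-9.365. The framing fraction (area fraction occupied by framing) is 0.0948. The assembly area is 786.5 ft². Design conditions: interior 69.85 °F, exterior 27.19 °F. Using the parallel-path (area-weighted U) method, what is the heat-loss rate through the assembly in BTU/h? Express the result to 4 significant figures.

1307 BTU/h

U_eff = 0.9052/31.41 + 0.0948/9.365 = 0.028819 + 0.010123 = 0.038942
R_eff = 1/U_eff = 25.679 ft²·°F·h/BTU
Q = 786.5 × (69.85 − 27.19) / 25.679 = 1306.6 BTU/h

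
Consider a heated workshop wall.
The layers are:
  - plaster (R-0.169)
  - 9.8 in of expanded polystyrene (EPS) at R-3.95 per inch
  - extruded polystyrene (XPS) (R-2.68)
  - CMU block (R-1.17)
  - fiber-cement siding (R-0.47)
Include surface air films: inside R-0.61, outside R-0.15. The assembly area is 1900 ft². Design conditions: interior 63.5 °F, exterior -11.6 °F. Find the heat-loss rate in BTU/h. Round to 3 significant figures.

3250 BTU/h

9.8 × 3.95 = 38.71
R_total = 0.61 + 0.169 + 38.71 + 2.68 + 1.17 + 0.47 + 0.15 = 43.96 ft²·°F·h/BTU
Q = A·ΔT/R = 1900 × (63.5 − (-11.6)) / 43.96 = 3246 BTU/h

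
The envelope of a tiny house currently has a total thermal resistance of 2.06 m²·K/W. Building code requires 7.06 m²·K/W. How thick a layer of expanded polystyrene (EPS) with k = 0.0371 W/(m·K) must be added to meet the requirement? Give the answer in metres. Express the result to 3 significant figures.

ΔR = 7.06 − 2.06 = 5 m²·K/W
L = ΔR × k = 5 × 0.0371 = 0.1855 m

0.185 m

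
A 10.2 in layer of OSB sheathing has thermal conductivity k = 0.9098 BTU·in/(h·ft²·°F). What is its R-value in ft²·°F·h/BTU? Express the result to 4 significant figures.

R = L/k = 10.2/0.9098 = 11.211 ft²·°F·h/BTU

11.21 ft²·°F·h/BTU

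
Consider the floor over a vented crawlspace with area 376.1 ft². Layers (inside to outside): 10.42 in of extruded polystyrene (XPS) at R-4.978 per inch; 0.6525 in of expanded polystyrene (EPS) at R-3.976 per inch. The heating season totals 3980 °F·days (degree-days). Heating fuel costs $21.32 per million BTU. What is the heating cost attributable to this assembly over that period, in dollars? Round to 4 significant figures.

14.06 dollars

10.42 × 4.978 = 51.871
0.6525 × 3.976 = 2.5943
R_total = 51.871 + 2.5943 = 54.465 ft²·°F·h/BTU
E = A × HDD × 24 / R = 376.1 × 3980 × 24 / 54.465 = 659600 BTU
Cost = 659600/10⁶ × 21.32 = $14.063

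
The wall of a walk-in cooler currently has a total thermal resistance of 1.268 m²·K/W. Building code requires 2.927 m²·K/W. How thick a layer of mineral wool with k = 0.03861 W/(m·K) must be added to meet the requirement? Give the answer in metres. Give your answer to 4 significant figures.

0.06405 m

ΔR = 2.927 − 1.268 = 1.659 m²·K/W
L = ΔR × k = 1.659 × 0.03861 = 0.064054 m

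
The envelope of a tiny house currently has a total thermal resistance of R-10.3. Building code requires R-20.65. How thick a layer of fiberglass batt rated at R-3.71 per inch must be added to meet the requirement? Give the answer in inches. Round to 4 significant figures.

2.790 in

ΔR = 20.65 − 10.3 = 10.35 ft²·°F·h/BTU
L = ΔR / (R/in) = 10.35/3.71 = 2.7898 in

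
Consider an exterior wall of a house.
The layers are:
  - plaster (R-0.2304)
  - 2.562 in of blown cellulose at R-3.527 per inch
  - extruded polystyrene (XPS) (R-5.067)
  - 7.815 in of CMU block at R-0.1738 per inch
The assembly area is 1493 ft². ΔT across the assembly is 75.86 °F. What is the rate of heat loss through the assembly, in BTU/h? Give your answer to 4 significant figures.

7218 BTU/h

2.562 × 3.527 = 9.0362
7.815 × 0.1738 = 1.3582
R_total = 0.2304 + 9.0362 + 5.067 + 1.3582 = 15.692 ft²·°F·h/BTU
Q = A·ΔT/R = 1493 × 75.86 / 15.692 = 7217.7 BTU/h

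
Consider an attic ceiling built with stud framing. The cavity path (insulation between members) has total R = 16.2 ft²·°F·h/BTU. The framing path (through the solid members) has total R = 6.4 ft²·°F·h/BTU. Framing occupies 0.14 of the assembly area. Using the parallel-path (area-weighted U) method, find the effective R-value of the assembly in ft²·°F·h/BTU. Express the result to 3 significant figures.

U_eff = 0.86/16.2 + 0.14/6.4 = 0.05309 + 0.02188 = 0.07496
R_eff = 1/U_eff = 13.34 ft²·°F·h/BTU

13.3 ft²·°F·h/BTU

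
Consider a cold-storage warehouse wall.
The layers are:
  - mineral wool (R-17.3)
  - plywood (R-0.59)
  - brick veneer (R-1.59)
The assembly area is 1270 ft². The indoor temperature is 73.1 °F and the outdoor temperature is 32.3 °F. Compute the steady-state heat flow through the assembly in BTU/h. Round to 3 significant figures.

R_total = 17.3 + 0.59 + 1.59 = 19.48 ft²·°F·h/BTU
Q = A·ΔT/R = 1270 × (73.1 − 32.3) / 19.48 = 2660 BTU/h

2660 BTU/h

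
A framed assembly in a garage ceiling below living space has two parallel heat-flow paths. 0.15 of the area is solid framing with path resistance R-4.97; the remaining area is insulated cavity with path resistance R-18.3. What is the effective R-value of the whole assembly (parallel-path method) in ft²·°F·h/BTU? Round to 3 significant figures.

U_eff = 0.85/18.3 + 0.15/4.97 = 0.04645 + 0.03018 = 0.07663
R_eff = 1/U_eff = 13.05 ft²·°F·h/BTU

13.0 ft²·°F·h/BTU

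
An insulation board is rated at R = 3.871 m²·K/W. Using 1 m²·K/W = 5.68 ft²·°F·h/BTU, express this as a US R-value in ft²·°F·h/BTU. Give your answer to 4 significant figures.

R_US = 3.871 × 5.68 = 21.987

21.99 ft²·°F·h/BTU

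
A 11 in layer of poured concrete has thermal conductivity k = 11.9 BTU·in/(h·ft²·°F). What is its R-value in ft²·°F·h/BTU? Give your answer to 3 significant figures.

R = L/k = 11/11.9 = 0.9244 ft²·°F·h/BTU

0.924 ft²·°F·h/BTU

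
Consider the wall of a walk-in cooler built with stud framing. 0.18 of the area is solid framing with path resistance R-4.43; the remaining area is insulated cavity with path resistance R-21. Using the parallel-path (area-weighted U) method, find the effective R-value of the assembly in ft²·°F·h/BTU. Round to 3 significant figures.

12.6 ft²·°F·h/BTU

U_eff = 0.82/21 + 0.18/4.43 = 0.03905 + 0.04063 = 0.07968
R_eff = 1/U_eff = 12.55 ft²·°F·h/BTU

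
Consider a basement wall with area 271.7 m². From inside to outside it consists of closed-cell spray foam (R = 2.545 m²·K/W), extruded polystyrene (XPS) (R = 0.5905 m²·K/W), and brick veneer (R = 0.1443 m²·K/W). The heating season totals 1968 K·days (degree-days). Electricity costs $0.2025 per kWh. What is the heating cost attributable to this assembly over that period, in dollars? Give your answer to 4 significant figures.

R_total = 2.545 + 0.5905 + 0.1443 = 3.2798 m²·K/W
E = A × HDD × 24 / R / 1000 = 271.7 × 1968 × 24 / 3.2798 / 1000 = 3912.7 kWh
Cost = 3912.7 × 0.2025 = $792.33

792.3 dollars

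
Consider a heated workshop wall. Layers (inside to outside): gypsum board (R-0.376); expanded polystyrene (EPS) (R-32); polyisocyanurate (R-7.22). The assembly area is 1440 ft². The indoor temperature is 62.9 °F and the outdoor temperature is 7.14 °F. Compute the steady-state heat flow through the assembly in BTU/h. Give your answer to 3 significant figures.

R_total = 0.376 + 32 + 7.22 = 39.6 ft²·°F·h/BTU
Q = A·ΔT/R = 1440 × (62.9 − 7.14) / 39.6 = 2028 BTU/h

2030 BTU/h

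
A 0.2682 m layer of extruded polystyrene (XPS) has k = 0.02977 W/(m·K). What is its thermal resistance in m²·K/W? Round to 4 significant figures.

R = L/k = 0.2682/0.02977 = 9.0091 m²·K/W

9.009 m²·K/W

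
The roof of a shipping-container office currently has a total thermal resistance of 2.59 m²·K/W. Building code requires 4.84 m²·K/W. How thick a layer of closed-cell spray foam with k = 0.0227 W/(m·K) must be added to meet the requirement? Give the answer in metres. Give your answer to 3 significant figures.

0.0511 m

ΔR = 4.84 − 2.59 = 2.25 m²·K/W
L = ΔR × k = 2.25 × 0.0227 = 0.05108 m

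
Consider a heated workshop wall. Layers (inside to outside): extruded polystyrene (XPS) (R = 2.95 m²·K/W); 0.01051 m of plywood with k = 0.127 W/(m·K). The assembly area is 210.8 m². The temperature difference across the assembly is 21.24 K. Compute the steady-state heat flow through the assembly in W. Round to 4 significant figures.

0.01051/0.127 = 0.082756
R_total = 2.95 + 0.082756 = 3.0328 m²·K/W
Q = A·ΔT/R = 210.8 × 21.24 / 3.0328 = 1476.3 W

1476 W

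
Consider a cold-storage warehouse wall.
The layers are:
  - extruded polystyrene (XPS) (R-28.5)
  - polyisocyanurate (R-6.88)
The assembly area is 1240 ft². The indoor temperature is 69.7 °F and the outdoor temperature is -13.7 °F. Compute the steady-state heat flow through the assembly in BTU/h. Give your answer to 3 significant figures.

2920 BTU/h

R_total = 28.5 + 6.88 = 35.38 ft²·°F·h/BTU
Q = A·ΔT/R = 1240 × (69.7 − (-13.7)) / 35.38 = 2923 BTU/h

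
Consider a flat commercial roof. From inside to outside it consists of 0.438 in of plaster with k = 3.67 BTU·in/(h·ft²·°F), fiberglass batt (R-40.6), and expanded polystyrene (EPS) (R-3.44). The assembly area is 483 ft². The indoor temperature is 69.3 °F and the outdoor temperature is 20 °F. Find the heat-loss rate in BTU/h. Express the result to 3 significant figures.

0.438/3.67 = 0.1193
R_total = 0.1193 + 40.6 + 3.44 = 44.16 ft²·°F·h/BTU
Q = A·ΔT/R = 483 × (69.3 − 20) / 44.16 = 539.2 BTU/h

539 BTU/h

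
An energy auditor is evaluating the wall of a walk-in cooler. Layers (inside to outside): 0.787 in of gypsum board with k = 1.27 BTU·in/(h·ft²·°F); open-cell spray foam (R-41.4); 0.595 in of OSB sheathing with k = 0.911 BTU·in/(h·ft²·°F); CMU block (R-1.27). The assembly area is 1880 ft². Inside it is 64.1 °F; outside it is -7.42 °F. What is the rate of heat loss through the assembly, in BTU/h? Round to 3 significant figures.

3060 BTU/h

0.787/1.27 = 0.6197
0.595/0.911 = 0.6531
R_total = 0.6197 + 41.4 + 0.6531 + 1.27 = 43.94 ft²·°F·h/BTU
Q = A·ΔT/R = 1880 × (64.1 − (-7.42)) / 43.94 = 3060 BTU/h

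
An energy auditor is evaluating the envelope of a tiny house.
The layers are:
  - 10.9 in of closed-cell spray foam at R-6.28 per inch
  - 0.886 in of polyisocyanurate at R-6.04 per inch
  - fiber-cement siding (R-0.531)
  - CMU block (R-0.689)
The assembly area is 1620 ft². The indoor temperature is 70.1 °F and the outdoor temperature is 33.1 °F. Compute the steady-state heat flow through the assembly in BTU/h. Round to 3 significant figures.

799 BTU/h

10.9 × 6.28 = 68.45
0.886 × 6.04 = 5.351
R_total = 68.45 + 5.351 + 0.531 + 0.689 = 75.02 ft²·°F·h/BTU
Q = A·ΔT/R = 1620 × (70.1 − 33.1) / 75.02 = 799 BTU/h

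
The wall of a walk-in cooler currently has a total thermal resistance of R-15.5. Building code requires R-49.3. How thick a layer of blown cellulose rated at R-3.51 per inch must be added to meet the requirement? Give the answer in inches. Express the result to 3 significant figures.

9.63 in

ΔR = 49.3 − 15.5 = 33.8 ft²·°F·h/BTU
L = ΔR / (R/in) = 33.8/3.51 = 9.63 in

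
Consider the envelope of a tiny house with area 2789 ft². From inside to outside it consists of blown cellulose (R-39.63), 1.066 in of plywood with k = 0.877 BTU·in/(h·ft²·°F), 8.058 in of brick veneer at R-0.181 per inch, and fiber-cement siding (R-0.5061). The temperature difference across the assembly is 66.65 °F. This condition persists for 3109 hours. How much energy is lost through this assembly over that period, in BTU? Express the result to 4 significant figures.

13500000 BTU

1.066/0.877 = 1.2155
8.058 × 0.181 = 1.4585
R_total = 39.63 + 1.2155 + 1.4585 + 0.5061 = 42.81 ft²·°F·h/BTU
Q = 2789 × 66.65 / 42.81 = 4342.1 BTU/h
E = 4342.1 × 3109 = 13500000 BTU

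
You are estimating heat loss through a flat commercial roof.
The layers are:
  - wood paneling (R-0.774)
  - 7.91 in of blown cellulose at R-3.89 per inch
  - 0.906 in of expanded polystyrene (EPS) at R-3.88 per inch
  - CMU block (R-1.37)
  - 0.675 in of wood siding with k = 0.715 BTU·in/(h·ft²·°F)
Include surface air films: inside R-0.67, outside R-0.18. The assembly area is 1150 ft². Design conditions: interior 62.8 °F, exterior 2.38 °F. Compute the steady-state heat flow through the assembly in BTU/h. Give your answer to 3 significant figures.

1820 BTU/h

7.91 × 3.89 = 30.77
0.906 × 3.88 = 3.515
0.675/0.715 = 0.9441
R_total = 0.67 + 0.774 + 30.77 + 3.515 + 1.37 + 0.9441 + 0.18 = 38.22 ft²·°F·h/BTU
Q = A·ΔT/R = 1150 × (62.8 − 2.38) / 38.22 = 1818 BTU/h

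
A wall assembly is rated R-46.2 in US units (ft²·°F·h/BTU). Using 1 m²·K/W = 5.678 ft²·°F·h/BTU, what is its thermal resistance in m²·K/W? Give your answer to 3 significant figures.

R_SI = 46.2/5.678 = 8.137

8.14 m²·K/W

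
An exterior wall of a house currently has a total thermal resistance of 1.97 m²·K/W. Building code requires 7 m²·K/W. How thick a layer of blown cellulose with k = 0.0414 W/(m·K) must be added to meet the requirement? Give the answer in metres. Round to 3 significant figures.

ΔR = 7 − 1.97 = 5.03 m²·K/W
L = ΔR × k = 5.03 × 0.0414 = 0.2082 m

0.208 m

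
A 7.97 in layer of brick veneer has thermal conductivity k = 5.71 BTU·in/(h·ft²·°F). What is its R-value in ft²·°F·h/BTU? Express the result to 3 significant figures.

R = L/k = 7.97/5.71 = 1.396 ft²·°F·h/BTU

1.40 ft²·°F·h/BTU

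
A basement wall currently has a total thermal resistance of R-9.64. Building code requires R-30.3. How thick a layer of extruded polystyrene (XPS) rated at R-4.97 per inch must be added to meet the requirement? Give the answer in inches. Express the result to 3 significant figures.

ΔR = 30.3 − 9.64 = 20.66 ft²·°F·h/BTU
L = ΔR / (R/in) = 20.66/4.97 = 4.157 in

4.16 in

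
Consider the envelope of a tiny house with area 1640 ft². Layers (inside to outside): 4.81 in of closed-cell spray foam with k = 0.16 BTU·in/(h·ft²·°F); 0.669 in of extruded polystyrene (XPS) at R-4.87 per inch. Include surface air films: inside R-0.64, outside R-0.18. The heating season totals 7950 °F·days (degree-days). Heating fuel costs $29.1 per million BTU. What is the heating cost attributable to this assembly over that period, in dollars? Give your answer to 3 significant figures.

4.81/0.16 = 30.06
0.669 × 4.87 = 3.258
R_total = 0.64 + 30.06 + 3.258 + 0.18 = 34.14 ft²·°F·h/BTU
E = A × HDD × 24 / R = 1640 × 7950 × 24 / 34.14 = 9165000 BTU
Cost = 9165000/10⁶ × 29.1 = $266.7

267 dollars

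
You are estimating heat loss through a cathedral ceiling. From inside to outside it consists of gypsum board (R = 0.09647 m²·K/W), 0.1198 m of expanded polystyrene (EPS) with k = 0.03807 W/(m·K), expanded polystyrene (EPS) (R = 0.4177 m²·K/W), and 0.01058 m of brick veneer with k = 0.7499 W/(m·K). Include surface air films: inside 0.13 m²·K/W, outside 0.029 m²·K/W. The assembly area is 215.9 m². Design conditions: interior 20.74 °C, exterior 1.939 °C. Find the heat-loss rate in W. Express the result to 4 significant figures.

0.1198/0.03807 = 3.1468
0.01058/0.7499 = 0.014109
R_total = 0.13 + 0.09647 + 3.1468 + 0.4177 + 0.014109 + 0.029 = 3.8341 m²·K/W
Q = A·ΔT/R = 215.9 × (20.74 − 1.939) / 3.8341 = 1058.7 W

1059 W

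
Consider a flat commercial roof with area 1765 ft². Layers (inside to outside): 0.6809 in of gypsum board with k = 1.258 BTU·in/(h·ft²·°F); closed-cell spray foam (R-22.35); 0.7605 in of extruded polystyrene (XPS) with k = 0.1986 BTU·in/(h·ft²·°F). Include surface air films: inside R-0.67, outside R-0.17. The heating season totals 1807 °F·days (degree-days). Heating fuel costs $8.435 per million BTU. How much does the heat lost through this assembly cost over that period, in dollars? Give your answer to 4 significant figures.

0.6809/1.258 = 0.54126
0.7605/0.1986 = 3.8293
R_total = 0.67 + 0.54126 + 22.35 + 3.8293 + 0.17 = 27.561 ft²·°F·h/BTU
E = A × HDD × 24 / R = 1765 × 1807 × 24 / 27.561 = 2777300 BTU
Cost = 2777300/10⁶ × 8.435 = $23.427

23.43 dollars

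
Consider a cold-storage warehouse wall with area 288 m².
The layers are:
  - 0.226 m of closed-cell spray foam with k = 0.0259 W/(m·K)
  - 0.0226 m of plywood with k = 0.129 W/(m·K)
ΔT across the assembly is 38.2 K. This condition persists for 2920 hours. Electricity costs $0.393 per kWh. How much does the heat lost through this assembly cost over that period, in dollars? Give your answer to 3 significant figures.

1420 dollars

0.226/0.0259 = 8.726
0.0226/0.129 = 0.1752
R_total = 8.726 + 0.1752 = 8.901 m²·K/W
Q = 288 × 38.2 / 8.901 = 1236 W
E = 1236 W × 2920 h / 1000 = 3609 kWh
Cost = 3609 × 0.393 = $1418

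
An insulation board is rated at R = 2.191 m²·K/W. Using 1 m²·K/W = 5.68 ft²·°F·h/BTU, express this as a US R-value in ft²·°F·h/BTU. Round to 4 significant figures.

R_US = 2.191 × 5.68 = 12.445

12.44 ft²·°F·h/BTU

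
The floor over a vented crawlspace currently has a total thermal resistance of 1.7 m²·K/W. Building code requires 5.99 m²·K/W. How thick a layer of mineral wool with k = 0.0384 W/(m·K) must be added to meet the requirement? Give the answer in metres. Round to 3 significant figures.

ΔR = 5.99 − 1.7 = 4.29 m²·K/W
L = ΔR × k = 4.29 × 0.0384 = 0.1647 m

0.165 m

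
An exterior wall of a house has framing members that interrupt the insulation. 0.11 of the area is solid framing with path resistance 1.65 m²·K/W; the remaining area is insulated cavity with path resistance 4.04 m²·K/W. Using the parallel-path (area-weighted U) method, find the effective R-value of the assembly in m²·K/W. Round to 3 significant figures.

U_eff = 0.89/4.04 + 0.11/1.65 = 0.2203 + 0.06667 = 0.287
R_eff = 1/U_eff = 3.485 m²·K/W

3.48 m²·K/W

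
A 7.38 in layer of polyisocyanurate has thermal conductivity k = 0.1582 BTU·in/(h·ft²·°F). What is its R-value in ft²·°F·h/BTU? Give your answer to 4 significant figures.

R = L/k = 7.38/0.1582 = 46.65 ft²·°F·h/BTU

46.65 ft²·°F·h/BTU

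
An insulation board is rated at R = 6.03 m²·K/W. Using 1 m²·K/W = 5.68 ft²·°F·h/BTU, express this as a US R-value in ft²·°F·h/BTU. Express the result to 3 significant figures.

34.3 ft²·°F·h/BTU

R_US = 6.03 × 5.68 = 34.25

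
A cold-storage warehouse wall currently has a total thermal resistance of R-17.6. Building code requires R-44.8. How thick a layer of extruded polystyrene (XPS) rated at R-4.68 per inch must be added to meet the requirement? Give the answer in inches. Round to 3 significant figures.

5.81 in

ΔR = 44.8 − 17.6 = 27.2 ft²·°F·h/BTU
L = ΔR / (R/in) = 27.2/4.68 = 5.812 in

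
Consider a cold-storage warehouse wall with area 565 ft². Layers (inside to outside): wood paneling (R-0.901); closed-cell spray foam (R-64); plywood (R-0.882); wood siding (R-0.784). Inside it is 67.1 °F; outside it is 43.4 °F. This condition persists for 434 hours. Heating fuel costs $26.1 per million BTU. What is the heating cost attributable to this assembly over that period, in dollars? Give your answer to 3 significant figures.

2.28 dollars

R_total = 0.901 + 64 + 0.882 + 0.784 = 66.57 ft²·°F·h/BTU
Q = 565 × (67.1 − 43.4) / 66.57 = 201.2 BTU/h
E = 201.2 × 434 = 87300 BTU
Cost = 87300/10⁶ × 26.1 = $2.279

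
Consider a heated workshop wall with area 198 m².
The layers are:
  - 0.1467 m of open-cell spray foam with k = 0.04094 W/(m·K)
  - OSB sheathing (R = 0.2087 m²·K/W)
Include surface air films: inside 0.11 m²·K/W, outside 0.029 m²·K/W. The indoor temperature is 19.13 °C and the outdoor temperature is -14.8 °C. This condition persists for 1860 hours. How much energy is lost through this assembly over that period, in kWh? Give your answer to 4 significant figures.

3179 kWh

0.1467/0.04094 = 3.5833
R_total = 0.11 + 3.5833 + 0.2087 + 0.029 = 3.931 m²·K/W
Q = 198 × (19.13 − (-14.8)) / 3.931 = 1709 W
E = 1709 W × 1860 h / 1000 = 3178.8 kWh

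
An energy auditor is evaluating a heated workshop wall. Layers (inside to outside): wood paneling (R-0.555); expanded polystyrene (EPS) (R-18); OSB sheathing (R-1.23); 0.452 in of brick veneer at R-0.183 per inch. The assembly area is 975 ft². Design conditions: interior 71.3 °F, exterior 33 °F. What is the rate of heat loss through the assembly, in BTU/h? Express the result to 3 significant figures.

0.452 × 0.183 = 0.08272
R_total = 0.555 + 18 + 1.23 + 0.08272 = 19.87 ft²·°F·h/BTU
Q = A·ΔT/R = 975 × (71.3 − 33) / 19.87 = 1880 BTU/h

1880 BTU/h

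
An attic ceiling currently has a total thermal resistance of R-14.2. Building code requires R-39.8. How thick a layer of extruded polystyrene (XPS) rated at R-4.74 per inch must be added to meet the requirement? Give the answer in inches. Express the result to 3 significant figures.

5.40 in

ΔR = 39.8 − 14.2 = 25.6 ft²·°F·h/BTU
L = ΔR / (R/in) = 25.6/4.74 = 5.401 in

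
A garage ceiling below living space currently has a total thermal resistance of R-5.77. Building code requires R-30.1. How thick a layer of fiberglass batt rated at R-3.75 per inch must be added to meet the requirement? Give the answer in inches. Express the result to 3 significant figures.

ΔR = 30.1 − 5.77 = 24.33 ft²·°F·h/BTU
L = ΔR / (R/in) = 24.33/3.75 = 6.488 in

6.49 in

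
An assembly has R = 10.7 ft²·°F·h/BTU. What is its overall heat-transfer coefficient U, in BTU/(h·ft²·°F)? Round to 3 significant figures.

U = 1/R = 1/10.7 = 0.09346

0.0935 BTU/(h·ft²·°F)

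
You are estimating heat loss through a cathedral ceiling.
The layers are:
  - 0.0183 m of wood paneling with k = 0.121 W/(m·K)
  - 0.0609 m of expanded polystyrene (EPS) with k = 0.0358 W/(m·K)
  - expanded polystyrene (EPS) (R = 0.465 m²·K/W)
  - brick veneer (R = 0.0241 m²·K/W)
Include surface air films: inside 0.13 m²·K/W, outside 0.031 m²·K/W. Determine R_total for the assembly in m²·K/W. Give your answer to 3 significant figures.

0.0183/0.121 = 0.1512
0.0609/0.0358 = 1.701
R_total = 0.13 + 0.1512 + 1.701 + 0.465 + 0.0241 + 0.031 = 2.502 m²·K/W

2.50 m²·K/W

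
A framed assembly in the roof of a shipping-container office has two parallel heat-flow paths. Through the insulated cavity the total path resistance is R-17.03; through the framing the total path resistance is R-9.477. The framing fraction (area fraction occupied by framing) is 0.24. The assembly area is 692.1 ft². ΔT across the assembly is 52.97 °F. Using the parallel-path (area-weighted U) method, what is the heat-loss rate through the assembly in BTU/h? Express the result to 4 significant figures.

2564 BTU/h

U_eff = 0.76/17.03 + 0.24/9.477 = 0.044627 + 0.025324 = 0.069952
R_eff = 1/U_eff = 14.296 ft²·°F·h/BTU
Q = 692.1 × 52.97 / 14.296 = 2564.5 BTU/h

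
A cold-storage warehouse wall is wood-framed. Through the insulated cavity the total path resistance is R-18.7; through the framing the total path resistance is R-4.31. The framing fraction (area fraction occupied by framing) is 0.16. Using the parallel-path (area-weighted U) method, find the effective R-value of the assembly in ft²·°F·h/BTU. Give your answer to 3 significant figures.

U_eff = 0.84/18.7 + 0.16/4.31 = 0.04492 + 0.03712 = 0.08204
R_eff = 1/U_eff = 12.19 ft²·°F·h/BTU

12.2 ft²·°F·h/BTU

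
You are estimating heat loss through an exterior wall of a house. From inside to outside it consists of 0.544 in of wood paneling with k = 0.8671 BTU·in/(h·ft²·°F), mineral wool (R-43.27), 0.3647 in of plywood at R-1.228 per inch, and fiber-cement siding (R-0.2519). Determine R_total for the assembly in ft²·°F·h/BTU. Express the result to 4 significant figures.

44.60 ft²·°F·h/BTU

0.544/0.8671 = 0.62738
0.3647 × 1.228 = 0.44785
R_total = 0.62738 + 43.27 + 0.44785 + 0.2519 = 44.597 ft²·°F·h/BTU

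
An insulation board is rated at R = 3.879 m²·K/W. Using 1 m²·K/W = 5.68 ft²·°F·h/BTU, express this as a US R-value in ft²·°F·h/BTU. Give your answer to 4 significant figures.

R_US = 3.879 × 5.68 = 22.033

22.03 ft²·°F·h/BTU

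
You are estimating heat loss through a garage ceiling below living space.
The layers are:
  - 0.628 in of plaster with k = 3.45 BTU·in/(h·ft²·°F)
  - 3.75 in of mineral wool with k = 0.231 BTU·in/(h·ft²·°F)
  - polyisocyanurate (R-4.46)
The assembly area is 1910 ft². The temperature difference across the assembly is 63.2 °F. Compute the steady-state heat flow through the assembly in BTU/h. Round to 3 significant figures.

0.628/3.45 = 0.182
3.75/0.231 = 16.23
R_total = 0.182 + 16.23 + 4.46 = 20.88 ft²·°F·h/BTU
Q = A·ΔT/R = 1910 × 63.2 / 20.88 = 5782 BTU/h

5780 BTU/h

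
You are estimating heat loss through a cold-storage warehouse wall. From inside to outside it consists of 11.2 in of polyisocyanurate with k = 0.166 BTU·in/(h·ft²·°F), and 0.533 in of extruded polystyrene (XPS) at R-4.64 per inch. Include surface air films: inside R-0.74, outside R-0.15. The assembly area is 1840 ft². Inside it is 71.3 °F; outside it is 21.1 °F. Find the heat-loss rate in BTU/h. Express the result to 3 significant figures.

11.2/0.166 = 67.47
0.533 × 4.64 = 2.473
R_total = 0.74 + 67.47 + 2.473 + 0.15 = 70.83 ft²·°F·h/BTU
Q = A·ΔT/R = 1840 × (71.3 − 21.1) / 70.83 = 1304 BTU/h

1300 BTU/h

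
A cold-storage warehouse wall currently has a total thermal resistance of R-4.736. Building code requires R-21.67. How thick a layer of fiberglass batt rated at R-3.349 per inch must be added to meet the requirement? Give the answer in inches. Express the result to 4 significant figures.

ΔR = 21.67 − 4.736 = 16.934 ft²·°F·h/BTU
L = ΔR / (R/in) = 16.934/3.349 = 5.0564 in

5.056 in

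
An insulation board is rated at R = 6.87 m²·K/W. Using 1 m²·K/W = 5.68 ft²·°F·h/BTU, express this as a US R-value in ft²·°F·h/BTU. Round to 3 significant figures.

39.0 ft²·°F·h/BTU

R_US = 6.87 × 5.68 = 39.02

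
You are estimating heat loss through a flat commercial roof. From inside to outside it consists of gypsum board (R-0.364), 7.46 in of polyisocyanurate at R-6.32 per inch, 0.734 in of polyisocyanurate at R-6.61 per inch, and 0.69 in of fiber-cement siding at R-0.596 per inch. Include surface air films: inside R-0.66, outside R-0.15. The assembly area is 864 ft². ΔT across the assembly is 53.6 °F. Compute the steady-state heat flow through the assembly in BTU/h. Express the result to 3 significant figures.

864 BTU/h

7.46 × 6.32 = 47.15
0.734 × 6.61 = 4.852
0.69 × 0.596 = 0.4112
R_total = 0.66 + 0.364 + 47.15 + 4.852 + 0.4112 + 0.15 = 53.58 ft²·°F·h/BTU
Q = A·ΔT/R = 864 × 53.6 / 53.58 = 864.3 BTU/h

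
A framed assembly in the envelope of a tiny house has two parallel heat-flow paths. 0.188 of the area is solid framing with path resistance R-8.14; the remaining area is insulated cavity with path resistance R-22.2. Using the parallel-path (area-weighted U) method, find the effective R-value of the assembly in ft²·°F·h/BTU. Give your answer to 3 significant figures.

16.8 ft²·°F·h/BTU

U_eff = 0.812/22.2 + 0.188/8.14 = 0.03658 + 0.0231 = 0.05967
R_eff = 1/U_eff = 16.76 ft²·°F·h/BTU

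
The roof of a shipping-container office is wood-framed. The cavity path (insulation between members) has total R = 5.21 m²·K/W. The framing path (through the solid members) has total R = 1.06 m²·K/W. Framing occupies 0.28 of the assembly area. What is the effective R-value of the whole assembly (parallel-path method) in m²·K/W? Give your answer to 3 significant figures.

U_eff = 0.72/5.21 + 0.28/1.06 = 0.1382 + 0.2642 = 0.4023
R_eff = 1/U_eff = 2.485 m²·K/W

2.49 m²·K/W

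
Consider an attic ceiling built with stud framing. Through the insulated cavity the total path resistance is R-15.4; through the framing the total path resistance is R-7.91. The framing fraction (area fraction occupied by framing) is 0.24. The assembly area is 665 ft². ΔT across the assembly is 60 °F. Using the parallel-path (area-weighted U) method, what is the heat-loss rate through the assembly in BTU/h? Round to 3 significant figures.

3180 BTU/h

U_eff = 0.76/15.4 + 0.24/7.91 = 0.04935 + 0.03034 = 0.07969
R_eff = 1/U_eff = 12.55 ft²·°F·h/BTU
Q = 665 × 60 / 12.55 = 3180 BTU/h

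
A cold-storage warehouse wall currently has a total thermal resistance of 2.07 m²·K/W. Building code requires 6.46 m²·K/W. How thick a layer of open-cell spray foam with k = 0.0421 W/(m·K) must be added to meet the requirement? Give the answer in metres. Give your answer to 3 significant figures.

ΔR = 6.46 − 2.07 = 4.39 m²·K/W
L = ΔR × k = 4.39 × 0.0421 = 0.1848 m

0.185 m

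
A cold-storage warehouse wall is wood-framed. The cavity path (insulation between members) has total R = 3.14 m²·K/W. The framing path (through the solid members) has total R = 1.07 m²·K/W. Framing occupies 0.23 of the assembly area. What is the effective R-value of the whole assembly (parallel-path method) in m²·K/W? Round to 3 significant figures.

U_eff = 0.77/3.14 + 0.23/1.07 = 0.2452 + 0.215 = 0.4602
R_eff = 1/U_eff = 2.173 m²·K/W

2.17 m²·K/W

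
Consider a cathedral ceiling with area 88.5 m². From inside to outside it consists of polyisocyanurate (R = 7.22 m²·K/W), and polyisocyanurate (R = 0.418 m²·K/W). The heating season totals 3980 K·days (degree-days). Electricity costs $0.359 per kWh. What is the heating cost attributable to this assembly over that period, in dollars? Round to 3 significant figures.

R_total = 7.22 + 0.418 = 7.638 m²·K/W
E = A × HDD × 24 / R / 1000 = 88.5 × 3980 × 24 / 7.638 / 1000 = 1107 kWh
Cost = 1107 × 0.359 = $397.3

397 dollars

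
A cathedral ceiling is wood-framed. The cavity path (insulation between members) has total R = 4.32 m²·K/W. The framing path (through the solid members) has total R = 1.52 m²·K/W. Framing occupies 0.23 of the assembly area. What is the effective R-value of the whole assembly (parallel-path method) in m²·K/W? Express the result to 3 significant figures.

U_eff = 0.77/4.32 + 0.23/1.52 = 0.1782 + 0.1513 = 0.3296
R_eff = 1/U_eff = 3.034 m²·K/W

3.03 m²·K/W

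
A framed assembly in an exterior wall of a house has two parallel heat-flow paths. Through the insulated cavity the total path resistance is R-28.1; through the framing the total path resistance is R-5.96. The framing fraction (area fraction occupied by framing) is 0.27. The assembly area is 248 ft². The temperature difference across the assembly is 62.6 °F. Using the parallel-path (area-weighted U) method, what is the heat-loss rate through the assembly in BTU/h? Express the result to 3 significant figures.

U_eff = 0.73/28.1 + 0.27/5.96 = 0.02598 + 0.0453 = 0.07128
R_eff = 1/U_eff = 14.03 ft²·°F·h/BTU
Q = 248 × 62.6 / 14.03 = 1107 BTU/h

1110 BTU/h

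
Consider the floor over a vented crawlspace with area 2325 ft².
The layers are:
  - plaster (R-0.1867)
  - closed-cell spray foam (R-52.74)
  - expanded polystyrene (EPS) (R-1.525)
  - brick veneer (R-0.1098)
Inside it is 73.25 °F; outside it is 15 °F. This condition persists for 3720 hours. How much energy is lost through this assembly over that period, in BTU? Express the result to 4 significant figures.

9234000 BTU

R_total = 0.1867 + 52.74 + 1.525 + 0.1098 = 54.562 ft²·°F·h/BTU
Q = 2325 × (73.25 − 15) / 54.562 = 2482.2 BTU/h
E = 2482.2 × 3720 = 9233700 BTU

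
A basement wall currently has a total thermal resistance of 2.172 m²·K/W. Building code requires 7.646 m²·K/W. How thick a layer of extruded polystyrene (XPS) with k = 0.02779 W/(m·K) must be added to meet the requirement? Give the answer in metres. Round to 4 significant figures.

0.1521 m

ΔR = 7.646 − 2.172 = 5.474 m²·K/W
L = ΔR × k = 5.474 × 0.02779 = 0.15212 m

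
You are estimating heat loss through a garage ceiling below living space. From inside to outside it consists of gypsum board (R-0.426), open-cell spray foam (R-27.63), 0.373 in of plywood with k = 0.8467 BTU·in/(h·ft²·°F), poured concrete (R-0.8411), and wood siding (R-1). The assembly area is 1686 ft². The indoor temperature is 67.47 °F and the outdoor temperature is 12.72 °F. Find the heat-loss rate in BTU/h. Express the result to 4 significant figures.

0.373/0.8467 = 0.44053
R_total = 0.426 + 27.63 + 0.44053 + 0.8411 + 1 = 30.338 ft²·°F·h/BTU
Q = A·ΔT/R = 1686 × (67.47 − 12.72) / 30.338 = 3042.7 BTU/h

3043 BTU/h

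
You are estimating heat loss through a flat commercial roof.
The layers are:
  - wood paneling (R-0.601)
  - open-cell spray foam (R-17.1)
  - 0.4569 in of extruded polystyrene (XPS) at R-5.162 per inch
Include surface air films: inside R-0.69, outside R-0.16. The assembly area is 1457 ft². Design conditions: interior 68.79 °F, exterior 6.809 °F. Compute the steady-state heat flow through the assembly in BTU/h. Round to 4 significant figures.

4319 BTU/h

0.4569 × 5.162 = 2.3585
R_total = 0.69 + 0.601 + 17.1 + 2.3585 + 0.16 = 20.91 ft²·°F·h/BTU
Q = A·ΔT/R = 1457 × (68.79 − 6.809) / 20.91 = 4318.9 BTU/h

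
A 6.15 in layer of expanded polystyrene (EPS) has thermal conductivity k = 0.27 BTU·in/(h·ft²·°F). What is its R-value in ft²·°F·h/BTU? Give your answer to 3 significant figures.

22.8 ft²·°F·h/BTU

R = L/k = 6.15/0.27 = 22.78 ft²·°F·h/BTU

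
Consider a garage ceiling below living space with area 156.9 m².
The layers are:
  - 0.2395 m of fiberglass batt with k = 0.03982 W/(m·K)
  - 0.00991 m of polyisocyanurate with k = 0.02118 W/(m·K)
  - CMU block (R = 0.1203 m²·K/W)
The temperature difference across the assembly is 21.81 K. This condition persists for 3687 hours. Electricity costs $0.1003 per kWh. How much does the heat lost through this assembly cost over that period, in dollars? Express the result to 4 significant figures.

0.2395/0.03982 = 6.0146
0.00991/0.02118 = 0.46789
R_total = 6.0146 + 0.46789 + 0.1203 = 6.6028 m²·K/W
Q = 156.9 × 21.81 / 6.6028 = 518.27 W
E = 518.27 W × 3687 h / 1000 = 1910.8 kWh
Cost = 1910.8 × 0.1003 = $191.66

191.7 dollars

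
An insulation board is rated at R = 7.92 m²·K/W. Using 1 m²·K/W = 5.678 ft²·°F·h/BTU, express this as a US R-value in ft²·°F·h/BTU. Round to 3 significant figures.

R_US = 7.92 × 5.678 = 44.97

45.0 ft²·°F·h/BTU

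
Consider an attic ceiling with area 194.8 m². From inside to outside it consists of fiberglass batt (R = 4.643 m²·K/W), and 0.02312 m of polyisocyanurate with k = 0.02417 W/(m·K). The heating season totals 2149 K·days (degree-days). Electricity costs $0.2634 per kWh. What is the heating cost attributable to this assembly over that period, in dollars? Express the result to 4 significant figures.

0.02312/0.02417 = 0.95656
R_total = 4.643 + 0.95656 = 5.5996 m²·K/W
E = A × HDD × 24 / R / 1000 = 194.8 × 2149 × 24 / 5.5996 / 1000 = 1794.2 kWh
Cost = 1794.2 × 0.2634 = $472.61

472.6 dollars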